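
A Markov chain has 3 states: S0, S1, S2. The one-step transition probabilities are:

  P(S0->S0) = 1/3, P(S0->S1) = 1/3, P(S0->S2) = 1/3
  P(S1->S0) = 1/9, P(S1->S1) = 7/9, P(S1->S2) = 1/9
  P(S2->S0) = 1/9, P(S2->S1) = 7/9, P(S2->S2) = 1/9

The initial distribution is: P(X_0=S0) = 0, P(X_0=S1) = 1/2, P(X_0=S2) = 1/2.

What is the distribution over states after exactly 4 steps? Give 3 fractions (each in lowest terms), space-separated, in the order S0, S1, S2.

Propagating the distribution step by step (d_{t+1} = d_t * P):
d_0 = (S0=0, S1=1/2, S2=1/2)
  d_1[S0] = 0*1/3 + 1/2*1/9 + 1/2*1/9 = 1/9
  d_1[S1] = 0*1/3 + 1/2*7/9 + 1/2*7/9 = 7/9
  d_1[S2] = 0*1/3 + 1/2*1/9 + 1/2*1/9 = 1/9
d_1 = (S0=1/9, S1=7/9, S2=1/9)
  d_2[S0] = 1/9*1/3 + 7/9*1/9 + 1/9*1/9 = 11/81
  d_2[S1] = 1/9*1/3 + 7/9*7/9 + 1/9*7/9 = 59/81
  d_2[S2] = 1/9*1/3 + 7/9*1/9 + 1/9*1/9 = 11/81
d_2 = (S0=11/81, S1=59/81, S2=11/81)
  d_3[S0] = 11/81*1/3 + 59/81*1/9 + 11/81*1/9 = 103/729
  d_3[S1] = 11/81*1/3 + 59/81*7/9 + 11/81*7/9 = 523/729
  d_3[S2] = 11/81*1/3 + 59/81*1/9 + 11/81*1/9 = 103/729
d_3 = (S0=103/729, S1=523/729, S2=103/729)
  d_4[S0] = 103/729*1/3 + 523/729*1/9 + 103/729*1/9 = 935/6561
  d_4[S1] = 103/729*1/3 + 523/729*7/9 + 103/729*7/9 = 4691/6561
  d_4[S2] = 103/729*1/3 + 523/729*1/9 + 103/729*1/9 = 935/6561
d_4 = (S0=935/6561, S1=4691/6561, S2=935/6561)

Answer: 935/6561 4691/6561 935/6561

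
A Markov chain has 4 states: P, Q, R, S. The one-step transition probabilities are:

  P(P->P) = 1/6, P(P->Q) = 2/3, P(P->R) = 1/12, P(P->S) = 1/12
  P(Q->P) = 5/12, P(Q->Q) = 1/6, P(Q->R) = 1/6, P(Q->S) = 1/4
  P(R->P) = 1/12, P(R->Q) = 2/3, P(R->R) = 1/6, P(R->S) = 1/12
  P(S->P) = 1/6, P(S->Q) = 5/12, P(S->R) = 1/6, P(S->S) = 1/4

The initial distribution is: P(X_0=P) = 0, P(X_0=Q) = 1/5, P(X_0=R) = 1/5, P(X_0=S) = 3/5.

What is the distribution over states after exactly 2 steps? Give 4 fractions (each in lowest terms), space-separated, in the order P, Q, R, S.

Answer: 37/144 97/240 3/20 17/90

Derivation:
Propagating the distribution step by step (d_{t+1} = d_t * P):
d_0 = (P=0, Q=1/5, R=1/5, S=3/5)
  d_1[P] = 0*1/6 + 1/5*5/12 + 1/5*1/12 + 3/5*1/6 = 1/5
  d_1[Q] = 0*2/3 + 1/5*1/6 + 1/5*2/3 + 3/5*5/12 = 5/12
  d_1[R] = 0*1/12 + 1/5*1/6 + 1/5*1/6 + 3/5*1/6 = 1/6
  d_1[S] = 0*1/12 + 1/5*1/4 + 1/5*1/12 + 3/5*1/4 = 13/60
d_1 = (P=1/5, Q=5/12, R=1/6, S=13/60)
  d_2[P] = 1/5*1/6 + 5/12*5/12 + 1/6*1/12 + 13/60*1/6 = 37/144
  d_2[Q] = 1/5*2/3 + 5/12*1/6 + 1/6*2/3 + 13/60*5/12 = 97/240
  d_2[R] = 1/5*1/12 + 5/12*1/6 + 1/6*1/6 + 13/60*1/6 = 3/20
  d_2[S] = 1/5*1/12 + 5/12*1/4 + 1/6*1/12 + 13/60*1/4 = 17/90
d_2 = (P=37/144, Q=97/240, R=3/20, S=17/90)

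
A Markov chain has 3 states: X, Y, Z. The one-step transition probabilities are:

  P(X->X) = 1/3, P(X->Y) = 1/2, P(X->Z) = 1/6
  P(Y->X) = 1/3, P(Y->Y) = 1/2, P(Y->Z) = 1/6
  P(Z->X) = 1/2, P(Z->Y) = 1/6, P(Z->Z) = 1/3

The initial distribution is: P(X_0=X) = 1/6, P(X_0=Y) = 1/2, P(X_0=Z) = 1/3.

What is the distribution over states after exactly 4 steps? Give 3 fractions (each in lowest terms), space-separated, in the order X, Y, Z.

Propagating the distribution step by step (d_{t+1} = d_t * P):
d_0 = (X=1/6, Y=1/2, Z=1/3)
  d_1[X] = 1/6*1/3 + 1/2*1/3 + 1/3*1/2 = 7/18
  d_1[Y] = 1/6*1/2 + 1/2*1/2 + 1/3*1/6 = 7/18
  d_1[Z] = 1/6*1/6 + 1/2*1/6 + 1/3*1/3 = 2/9
d_1 = (X=7/18, Y=7/18, Z=2/9)
  d_2[X] = 7/18*1/3 + 7/18*1/3 + 2/9*1/2 = 10/27
  d_2[Y] = 7/18*1/2 + 7/18*1/2 + 2/9*1/6 = 23/54
  d_2[Z] = 7/18*1/6 + 7/18*1/6 + 2/9*1/3 = 11/54
d_2 = (X=10/27, Y=23/54, Z=11/54)
  d_3[X] = 10/27*1/3 + 23/54*1/3 + 11/54*1/2 = 119/324
  d_3[Y] = 10/27*1/2 + 23/54*1/2 + 11/54*1/6 = 35/81
  d_3[Z] = 10/27*1/6 + 23/54*1/6 + 11/54*1/3 = 65/324
d_3 = (X=119/324, Y=35/81, Z=65/324)
  d_4[X] = 119/324*1/3 + 35/81*1/3 + 65/324*1/2 = 713/1944
  d_4[Y] = 119/324*1/2 + 35/81*1/2 + 65/324*1/6 = 421/972
  d_4[Z] = 119/324*1/6 + 35/81*1/6 + 65/324*1/3 = 389/1944
d_4 = (X=713/1944, Y=421/972, Z=389/1944)

Answer: 713/1944 421/972 389/1944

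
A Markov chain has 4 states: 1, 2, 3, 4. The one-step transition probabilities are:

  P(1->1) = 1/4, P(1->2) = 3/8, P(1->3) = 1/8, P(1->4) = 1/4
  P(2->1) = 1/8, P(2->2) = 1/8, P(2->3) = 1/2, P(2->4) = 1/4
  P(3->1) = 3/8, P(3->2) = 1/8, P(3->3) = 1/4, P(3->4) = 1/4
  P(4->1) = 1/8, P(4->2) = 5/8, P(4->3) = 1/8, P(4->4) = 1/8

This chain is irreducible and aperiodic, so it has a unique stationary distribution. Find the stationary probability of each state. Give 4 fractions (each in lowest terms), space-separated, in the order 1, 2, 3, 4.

The stationary distribution satisfies pi = pi * P, i.e.:
  pi_1 = 1/4*pi_1 + 1/8*pi_2 + 3/8*pi_3 + 1/8*pi_4
  pi_2 = 3/8*pi_1 + 1/8*pi_2 + 1/8*pi_3 + 5/8*pi_4
  pi_3 = 1/8*pi_1 + 1/2*pi_2 + 1/4*pi_3 + 1/8*pi_4
  pi_4 = 1/4*pi_1 + 1/4*pi_2 + 1/4*pi_3 + 1/8*pi_4
with normalization: pi_1 + pi_2 + pi_3 + pi_4 = 1.

Using the first 3 balance equations plus normalization, the linear system A*pi = b is:
  [-3/4, 1/8, 3/8, 1/8] . pi = 0
  [3/8, -7/8, 1/8, 5/8] . pi = 0
  [1/8, 1/2, -3/4, 1/8] . pi = 0
  [1, 1, 1, 1] . pi = 1

Solving yields:
  pi_1 = 25/114
  pi_2 = 199/684
  pi_3 = 61/228
  pi_4 = 2/9

Verification (pi * P):
  25/114*1/4 + 199/684*1/8 + 61/228*3/8 + 2/9*1/8 = 25/114 = pi_1  (ok)
  25/114*3/8 + 199/684*1/8 + 61/228*1/8 + 2/9*5/8 = 199/684 = pi_2  (ok)
  25/114*1/8 + 199/684*1/2 + 61/228*1/4 + 2/9*1/8 = 61/228 = pi_3  (ok)
  25/114*1/4 + 199/684*1/4 + 61/228*1/4 + 2/9*1/8 = 2/9 = pi_4  (ok)

Answer: 25/114 199/684 61/228 2/9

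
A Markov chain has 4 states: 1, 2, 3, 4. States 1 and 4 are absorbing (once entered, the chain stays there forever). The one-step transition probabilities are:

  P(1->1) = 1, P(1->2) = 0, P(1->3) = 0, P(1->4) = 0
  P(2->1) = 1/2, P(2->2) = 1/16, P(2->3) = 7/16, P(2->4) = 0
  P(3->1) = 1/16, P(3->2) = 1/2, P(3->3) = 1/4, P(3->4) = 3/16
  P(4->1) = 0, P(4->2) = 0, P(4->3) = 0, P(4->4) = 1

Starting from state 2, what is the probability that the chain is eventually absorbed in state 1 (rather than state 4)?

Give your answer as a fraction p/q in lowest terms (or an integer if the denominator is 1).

Answer: 103/124

Derivation:
Let a_i = P(absorbed in 1 | start in state i).
Boundary conditions: a_1 = 1, a_4 = 0.
For each transient state i, a_i = sum_j P(i->j) * a_j:
  a_2 = 1/2*a_1 + 1/16*a_2 + 7/16*a_3 + 0*a_4
  a_3 = 1/16*a_1 + 1/2*a_2 + 1/4*a_3 + 3/16*a_4

Substituting a_1 = 1 and a_4 = 0, rearrange to (I - Q) a = r where r[i] = P(i -> 1):
  [15/16, -7/16] . (a_2, a_3) = 1/2
  [-1/2, 3/4] . (a_2, a_3) = 1/16

Solving yields:
  a_2 = 103/124
  a_3 = 79/124

Starting state is 2, so the absorption probability is a_2 = 103/124.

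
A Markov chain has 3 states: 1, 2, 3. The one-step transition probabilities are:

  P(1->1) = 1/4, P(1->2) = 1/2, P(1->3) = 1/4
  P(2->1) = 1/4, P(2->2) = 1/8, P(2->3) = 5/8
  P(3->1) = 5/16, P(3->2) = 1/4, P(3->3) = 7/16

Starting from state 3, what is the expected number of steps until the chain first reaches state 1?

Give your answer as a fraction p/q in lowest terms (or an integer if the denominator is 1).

Let h_i = expected steps to first reach 1 from state i.
Boundary: h_1 = 0.
First-step equations for the other states:
  h_2 = 1 + 1/4*h_1 + 1/8*h_2 + 5/8*h_3
  h_3 = 1 + 5/16*h_1 + 1/4*h_2 + 7/16*h_3

Substituting h_1 = 0 and rearranging gives the linear system (I - Q) h = 1:
  [7/8, -5/8] . (h_2, h_3) = 1
  [-1/4, 9/16] . (h_2, h_3) = 1

Solving yields:
  h_2 = 152/43
  h_3 = 144/43

Starting state is 3, so the expected hitting time is h_3 = 144/43.

Answer: 144/43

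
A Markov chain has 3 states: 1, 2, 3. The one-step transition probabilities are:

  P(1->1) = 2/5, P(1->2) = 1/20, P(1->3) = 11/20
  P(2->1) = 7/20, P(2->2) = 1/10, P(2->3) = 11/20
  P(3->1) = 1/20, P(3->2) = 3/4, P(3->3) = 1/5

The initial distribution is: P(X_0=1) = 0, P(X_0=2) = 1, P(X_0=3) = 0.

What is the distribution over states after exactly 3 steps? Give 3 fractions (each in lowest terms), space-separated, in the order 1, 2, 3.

Propagating the distribution step by step (d_{t+1} = d_t * P):
d_0 = (1=0, 2=1, 3=0)
  d_1[1] = 0*2/5 + 1*7/20 + 0*1/20 = 7/20
  d_1[2] = 0*1/20 + 1*1/10 + 0*3/4 = 1/10
  d_1[3] = 0*11/20 + 1*11/20 + 0*1/5 = 11/20
d_1 = (1=7/20, 2=1/10, 3=11/20)
  d_2[1] = 7/20*2/5 + 1/10*7/20 + 11/20*1/20 = 81/400
  d_2[2] = 7/20*1/20 + 1/10*1/10 + 11/20*3/4 = 11/25
  d_2[3] = 7/20*11/20 + 1/10*11/20 + 11/20*1/5 = 143/400
d_2 = (1=81/400, 2=11/25, 3=143/400)
  d_3[1] = 81/400*2/5 + 11/25*7/20 + 143/400*1/20 = 2023/8000
  d_3[2] = 81/400*1/20 + 11/25*1/10 + 143/400*3/4 = 1289/4000
  d_3[3] = 81/400*11/20 + 11/25*11/20 + 143/400*1/5 = 3399/8000
d_3 = (1=2023/8000, 2=1289/4000, 3=3399/8000)

Answer: 2023/8000 1289/4000 3399/8000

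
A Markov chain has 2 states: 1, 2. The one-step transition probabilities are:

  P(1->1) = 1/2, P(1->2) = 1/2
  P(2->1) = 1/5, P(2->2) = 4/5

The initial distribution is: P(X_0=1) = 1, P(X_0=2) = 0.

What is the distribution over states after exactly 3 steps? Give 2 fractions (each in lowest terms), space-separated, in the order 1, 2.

Propagating the distribution step by step (d_{t+1} = d_t * P):
d_0 = (1=1, 2=0)
  d_1[1] = 1*1/2 + 0*1/5 = 1/2
  d_1[2] = 1*1/2 + 0*4/5 = 1/2
d_1 = (1=1/2, 2=1/2)
  d_2[1] = 1/2*1/2 + 1/2*1/5 = 7/20
  d_2[2] = 1/2*1/2 + 1/2*4/5 = 13/20
d_2 = (1=7/20, 2=13/20)
  d_3[1] = 7/20*1/2 + 13/20*1/5 = 61/200
  d_3[2] = 7/20*1/2 + 13/20*4/5 = 139/200
d_3 = (1=61/200, 2=139/200)

Answer: 61/200 139/200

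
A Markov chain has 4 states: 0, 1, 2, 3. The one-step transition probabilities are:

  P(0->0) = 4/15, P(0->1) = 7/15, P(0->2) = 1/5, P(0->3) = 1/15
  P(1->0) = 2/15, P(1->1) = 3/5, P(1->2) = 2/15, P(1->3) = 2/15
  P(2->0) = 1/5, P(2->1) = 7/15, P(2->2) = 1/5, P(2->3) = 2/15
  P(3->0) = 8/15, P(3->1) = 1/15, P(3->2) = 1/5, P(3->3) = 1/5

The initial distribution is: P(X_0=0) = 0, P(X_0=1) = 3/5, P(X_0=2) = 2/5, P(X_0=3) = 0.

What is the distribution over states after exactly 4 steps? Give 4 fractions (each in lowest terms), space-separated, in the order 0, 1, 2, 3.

Propagating the distribution step by step (d_{t+1} = d_t * P):
d_0 = (0=0, 1=3/5, 2=2/5, 3=0)
  d_1[0] = 0*4/15 + 3/5*2/15 + 2/5*1/5 + 0*8/15 = 4/25
  d_1[1] = 0*7/15 + 3/5*3/5 + 2/5*7/15 + 0*1/15 = 41/75
  d_1[2] = 0*1/5 + 3/5*2/15 + 2/5*1/5 + 0*1/5 = 4/25
  d_1[3] = 0*1/15 + 3/5*2/15 + 2/5*2/15 + 0*1/5 = 2/15
d_1 = (0=4/25, 1=41/75, 2=4/25, 3=2/15)
  d_2[0] = 4/25*4/15 + 41/75*2/15 + 4/25*1/5 + 2/15*8/15 = 82/375
  d_2[1] = 4/25*7/15 + 41/75*3/5 + 4/25*7/15 + 2/15*1/15 = 547/1125
  d_2[2] = 4/25*1/5 + 41/75*2/15 + 4/25*1/5 + 2/15*1/5 = 184/1125
  d_2[3] = 4/25*1/15 + 41/75*2/15 + 4/25*2/15 + 2/15*1/5 = 148/1125
d_2 = (0=82/375, 1=547/1125, 2=184/1125, 3=148/1125)
  d_3[0] = 82/375*4/15 + 547/1125*2/15 + 184/1125*1/5 + 148/1125*8/15 = 3814/16875
  d_3[1] = 82/375*7/15 + 547/1125*3/5 + 184/1125*7/15 + 148/1125*1/15 = 8081/16875
  d_3[2] = 82/375*1/5 + 547/1125*2/15 + 184/1125*1/5 + 148/1125*1/5 = 2828/16875
  d_3[3] = 82/375*1/15 + 547/1125*2/15 + 184/1125*2/15 + 148/1125*1/5 = 2152/16875
d_3 = (0=3814/16875, 1=8081/16875, 2=2828/16875, 3=2152/16875)
  d_4[0] = 3814/16875*4/15 + 8081/16875*2/15 + 2828/16875*1/5 + 2152/16875*8/15 = 57118/253125
  d_4[1] = 3814/16875*7/15 + 8081/16875*3/5 + 2828/16875*7/15 + 2152/16875*1/15 = 971/2025
  d_4[2] = 3814/16875*1/5 + 8081/16875*2/15 + 2828/16875*1/5 + 2152/16875*1/5 = 42544/253125
  d_4[3] = 3814/16875*1/15 + 8081/16875*2/15 + 2828/16875*2/15 + 2152/16875*1/5 = 10696/84375
d_4 = (0=57118/253125, 1=971/2025, 2=42544/253125, 3=10696/84375)

Answer: 57118/253125 971/2025 42544/253125 10696/84375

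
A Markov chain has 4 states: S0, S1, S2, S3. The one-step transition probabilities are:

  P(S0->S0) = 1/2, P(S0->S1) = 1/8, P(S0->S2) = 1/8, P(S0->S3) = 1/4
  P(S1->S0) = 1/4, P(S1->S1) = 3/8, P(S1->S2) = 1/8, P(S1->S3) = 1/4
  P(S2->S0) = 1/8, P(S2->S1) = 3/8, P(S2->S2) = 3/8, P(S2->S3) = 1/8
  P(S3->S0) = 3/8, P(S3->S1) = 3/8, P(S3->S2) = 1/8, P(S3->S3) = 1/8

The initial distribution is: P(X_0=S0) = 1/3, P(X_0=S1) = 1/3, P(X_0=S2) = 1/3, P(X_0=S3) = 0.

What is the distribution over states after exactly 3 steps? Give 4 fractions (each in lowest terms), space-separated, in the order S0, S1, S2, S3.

Propagating the distribution step by step (d_{t+1} = d_t * P):
d_0 = (S0=1/3, S1=1/3, S2=1/3, S3=0)
  d_1[S0] = 1/3*1/2 + 1/3*1/4 + 1/3*1/8 + 0*3/8 = 7/24
  d_1[S1] = 1/3*1/8 + 1/3*3/8 + 1/3*3/8 + 0*3/8 = 7/24
  d_1[S2] = 1/3*1/8 + 1/3*1/8 + 1/3*3/8 + 0*1/8 = 5/24
  d_1[S3] = 1/3*1/4 + 1/3*1/4 + 1/3*1/8 + 0*1/8 = 5/24
d_1 = (S0=7/24, S1=7/24, S2=5/24, S3=5/24)
  d_2[S0] = 7/24*1/2 + 7/24*1/4 + 5/24*1/8 + 5/24*3/8 = 31/96
  d_2[S1] = 7/24*1/8 + 7/24*3/8 + 5/24*3/8 + 5/24*3/8 = 29/96
  d_2[S2] = 7/24*1/8 + 7/24*1/8 + 5/24*3/8 + 5/24*1/8 = 17/96
  d_2[S3] = 7/24*1/4 + 7/24*1/4 + 5/24*1/8 + 5/24*1/8 = 19/96
d_2 = (S0=31/96, S1=29/96, S2=17/96, S3=19/96)
  d_3[S0] = 31/96*1/2 + 29/96*1/4 + 17/96*1/8 + 19/96*3/8 = 1/3
  d_3[S1] = 31/96*1/8 + 29/96*3/8 + 17/96*3/8 + 19/96*3/8 = 113/384
  d_3[S2] = 31/96*1/8 + 29/96*1/8 + 17/96*3/8 + 19/96*1/8 = 65/384
  d_3[S3] = 31/96*1/4 + 29/96*1/4 + 17/96*1/8 + 19/96*1/8 = 13/64
d_3 = (S0=1/3, S1=113/384, S2=65/384, S3=13/64)

Answer: 1/3 113/384 65/384 13/64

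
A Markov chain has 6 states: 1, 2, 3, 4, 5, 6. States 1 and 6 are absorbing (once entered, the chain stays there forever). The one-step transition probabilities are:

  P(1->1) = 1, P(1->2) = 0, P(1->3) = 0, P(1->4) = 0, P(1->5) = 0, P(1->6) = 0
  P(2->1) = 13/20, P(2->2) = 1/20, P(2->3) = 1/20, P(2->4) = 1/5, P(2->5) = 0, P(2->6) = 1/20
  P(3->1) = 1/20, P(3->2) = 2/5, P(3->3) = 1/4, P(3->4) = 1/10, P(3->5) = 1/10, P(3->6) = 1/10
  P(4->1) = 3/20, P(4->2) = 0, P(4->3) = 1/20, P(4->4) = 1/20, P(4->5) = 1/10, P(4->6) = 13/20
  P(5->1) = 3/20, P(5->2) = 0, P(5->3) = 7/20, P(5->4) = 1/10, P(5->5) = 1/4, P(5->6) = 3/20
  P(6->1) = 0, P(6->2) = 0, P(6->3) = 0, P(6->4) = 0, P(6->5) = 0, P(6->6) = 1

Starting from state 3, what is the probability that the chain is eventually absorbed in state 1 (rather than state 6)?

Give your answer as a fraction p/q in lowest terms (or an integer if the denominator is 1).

Let a_i = P(absorbed in 1 | start in state i).
Boundary conditions: a_1 = 1, a_6 = 0.
For each transient state i, a_i = sum_j P(i->j) * a_j:
  a_2 = 13/20*a_1 + 1/20*a_2 + 1/20*a_3 + 1/5*a_4 + 0*a_5 + 1/20*a_6
  a_3 = 1/20*a_1 + 2/5*a_2 + 1/4*a_3 + 1/10*a_4 + 1/10*a_5 + 1/10*a_6
  a_4 = 3/20*a_1 + 0*a_2 + 1/20*a_3 + 1/20*a_4 + 1/10*a_5 + 13/20*a_6
  a_5 = 3/20*a_1 + 0*a_2 + 7/20*a_3 + 1/10*a_4 + 1/4*a_5 + 3/20*a_6

Substituting a_1 = 1 and a_6 = 0, rearrange to (I - Q) a = r where r[i] = P(i -> 1):
  [19/20, -1/20, -1/5, 0] . (a_2, a_3, a_4, a_5) = 13/20
  [-2/5, 3/4, -1/10, -1/10] . (a_2, a_3, a_4, a_5) = 1/20
  [0, -1/20, 19/20, -1/10] . (a_2, a_3, a_4, a_5) = 3/20
  [0, -7/20, -1/10, 3/4] . (a_2, a_3, a_4, a_5) = 3/20

Solving yields:
  a_2 = 6008/7853
  a_3 = 4503/7853
  a_4 = 1890/7853
  a_5 = 3924/7853

Starting state is 3, so the absorption probability is a_3 = 4503/7853.

Answer: 4503/7853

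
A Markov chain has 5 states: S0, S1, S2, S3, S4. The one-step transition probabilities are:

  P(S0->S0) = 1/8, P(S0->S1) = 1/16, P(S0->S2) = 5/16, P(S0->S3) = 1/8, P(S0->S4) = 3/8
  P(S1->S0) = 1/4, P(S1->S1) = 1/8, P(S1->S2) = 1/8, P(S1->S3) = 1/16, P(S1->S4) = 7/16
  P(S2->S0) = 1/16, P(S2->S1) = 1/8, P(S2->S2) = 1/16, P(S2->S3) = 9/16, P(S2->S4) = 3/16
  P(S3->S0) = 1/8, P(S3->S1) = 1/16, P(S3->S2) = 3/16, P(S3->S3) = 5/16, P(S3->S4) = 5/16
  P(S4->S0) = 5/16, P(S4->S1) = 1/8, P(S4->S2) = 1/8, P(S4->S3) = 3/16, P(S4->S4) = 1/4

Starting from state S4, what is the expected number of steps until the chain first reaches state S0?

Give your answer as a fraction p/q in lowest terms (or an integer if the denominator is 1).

Let h_i = expected steps to first reach S0 from state i.
Boundary: h_S0 = 0.
First-step equations for the other states:
  h_S1 = 1 + 1/4*h_S0 + 1/8*h_S1 + 1/8*h_S2 + 1/16*h_S3 + 7/16*h_S4
  h_S2 = 1 + 1/16*h_S0 + 1/8*h_S1 + 1/16*h_S2 + 9/16*h_S3 + 3/16*h_S4
  h_S3 = 1 + 1/8*h_S0 + 1/16*h_S1 + 3/16*h_S2 + 5/16*h_S3 + 5/16*h_S4
  h_S4 = 1 + 5/16*h_S0 + 1/8*h_S1 + 1/8*h_S2 + 3/16*h_S3 + 1/4*h_S4

Substituting h_S0 = 0 and rearranging gives the linear system (I - Q) h = 1:
  [7/8, -1/8, -1/16, -7/16] . (h_S1, h_S2, h_S3, h_S4) = 1
  [-1/8, 15/16, -9/16, -3/16] . (h_S1, h_S2, h_S3, h_S4) = 1
  [-1/16, -3/16, 11/16, -5/16] . (h_S1, h_S2, h_S3, h_S4) = 1
  [-1/8, -1/8, -3/16, 3/4] . (h_S1, h_S2, h_S3, h_S4) = 1

Solving yields:
  h_S1 = 60800/13217
  h_S2 = 77568/13217
  h_S3 = 72656/13217
  h_S4 = 58848/13217

Starting state is S4, so the expected hitting time is h_S4 = 58848/13217.

Answer: 58848/13217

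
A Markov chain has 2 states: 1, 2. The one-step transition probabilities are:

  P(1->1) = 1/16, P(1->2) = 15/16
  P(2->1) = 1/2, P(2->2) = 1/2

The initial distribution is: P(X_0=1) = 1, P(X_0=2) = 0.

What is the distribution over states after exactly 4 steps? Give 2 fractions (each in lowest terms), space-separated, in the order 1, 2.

Propagating the distribution step by step (d_{t+1} = d_t * P):
d_0 = (1=1, 2=0)
  d_1[1] = 1*1/16 + 0*1/2 = 1/16
  d_1[2] = 1*15/16 + 0*1/2 = 15/16
d_1 = (1=1/16, 2=15/16)
  d_2[1] = 1/16*1/16 + 15/16*1/2 = 121/256
  d_2[2] = 1/16*15/16 + 15/16*1/2 = 135/256
d_2 = (1=121/256, 2=135/256)
  d_3[1] = 121/256*1/16 + 135/256*1/2 = 1201/4096
  d_3[2] = 121/256*15/16 + 135/256*1/2 = 2895/4096
d_3 = (1=1201/4096, 2=2895/4096)
  d_4[1] = 1201/4096*1/16 + 2895/4096*1/2 = 24361/65536
  d_4[2] = 1201/4096*15/16 + 2895/4096*1/2 = 41175/65536
d_4 = (1=24361/65536, 2=41175/65536)

Answer: 24361/65536 41175/65536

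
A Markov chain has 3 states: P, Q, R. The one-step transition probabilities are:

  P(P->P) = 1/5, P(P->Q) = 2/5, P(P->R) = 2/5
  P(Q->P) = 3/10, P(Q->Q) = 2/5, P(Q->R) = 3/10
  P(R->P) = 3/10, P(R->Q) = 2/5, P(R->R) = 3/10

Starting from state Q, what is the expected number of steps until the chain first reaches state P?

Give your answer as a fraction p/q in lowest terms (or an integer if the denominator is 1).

Let h_i = expected steps to first reach P from state i.
Boundary: h_P = 0.
First-step equations for the other states:
  h_Q = 1 + 3/10*h_P + 2/5*h_Q + 3/10*h_R
  h_R = 1 + 3/10*h_P + 2/5*h_Q + 3/10*h_R

Substituting h_P = 0 and rearranging gives the linear system (I - Q) h = 1:
  [3/5, -3/10] . (h_Q, h_R) = 1
  [-2/5, 7/10] . (h_Q, h_R) = 1

Solving yields:
  h_Q = 10/3
  h_R = 10/3

Starting state is Q, so the expected hitting time is h_Q = 10/3.

Answer: 10/3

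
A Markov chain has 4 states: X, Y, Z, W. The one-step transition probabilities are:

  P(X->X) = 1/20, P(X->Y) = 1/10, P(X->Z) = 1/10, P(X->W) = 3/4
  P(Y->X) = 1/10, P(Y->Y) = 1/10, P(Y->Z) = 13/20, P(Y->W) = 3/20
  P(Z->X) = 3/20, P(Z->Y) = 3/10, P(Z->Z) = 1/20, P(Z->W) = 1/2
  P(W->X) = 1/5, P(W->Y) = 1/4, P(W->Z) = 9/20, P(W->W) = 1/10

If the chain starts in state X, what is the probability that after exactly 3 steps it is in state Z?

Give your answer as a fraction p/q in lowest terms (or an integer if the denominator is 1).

Computing P^3 by repeated multiplication:
P^1 =
  X: [1/20, 1/10, 1/10, 3/4]
  Y: [1/10, 1/10, 13/20, 3/20]
  Z: [3/20, 3/10, 1/20, 1/2]
  W: [1/5, 1/4, 9/20, 1/10]
P^2 =
  X: [71/400, 93/400, 33/80, 71/400]
  Y: [57/400, 101/400, 7/40, 43/100]
  Z: [29/200, 37/200, 7/16, 93/400]
  W: [49/400, 41/200, 1/4, 169/400]
P^3 =
  X: [259/2000, 1673/8000, 431/1600, 49/125]
  Y: [1157/8000, 399/2000, 609/1600, 1101/4000]
  Z: [1103/8000, 1779/8000, 209/800, 757/2000]
  W: [1189/8000, 1707/8000, 557/1600, 2319/8000]

(P^3)[X -> Z] = 431/1600

Answer: 431/1600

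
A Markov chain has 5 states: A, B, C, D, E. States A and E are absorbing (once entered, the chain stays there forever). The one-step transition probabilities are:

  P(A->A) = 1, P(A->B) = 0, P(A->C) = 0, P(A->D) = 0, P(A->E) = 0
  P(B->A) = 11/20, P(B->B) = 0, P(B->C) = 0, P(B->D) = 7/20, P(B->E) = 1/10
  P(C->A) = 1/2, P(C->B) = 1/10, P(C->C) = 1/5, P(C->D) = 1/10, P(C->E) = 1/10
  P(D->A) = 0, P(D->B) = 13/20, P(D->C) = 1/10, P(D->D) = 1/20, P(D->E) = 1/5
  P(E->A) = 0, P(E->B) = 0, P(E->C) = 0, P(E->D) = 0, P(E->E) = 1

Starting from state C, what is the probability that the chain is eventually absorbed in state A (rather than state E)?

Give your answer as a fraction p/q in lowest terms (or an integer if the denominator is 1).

Answer: 1797/2258

Derivation:
Let a_i = P(absorbed in A | start in state i).
Boundary conditions: a_A = 1, a_E = 0.
For each transient state i, a_i = sum_j P(i->j) * a_j:
  a_B = 11/20*a_A + 0*a_B + 0*a_C + 7/20*a_D + 1/10*a_E
  a_C = 1/2*a_A + 1/10*a_B + 1/5*a_C + 1/10*a_D + 1/10*a_E
  a_D = 0*a_A + 13/20*a_B + 1/10*a_C + 1/20*a_D + 1/5*a_E

Substituting a_A = 1 and a_E = 0, rearrange to (I - Q) a = r where r[i] = P(i -> A):
  [1, 0, -7/20] . (a_B, a_C, a_D) = 11/20
  [-1/10, 4/5, -1/10] . (a_B, a_C, a_D) = 1/2
  [-13/20, -1/10, 19/20] . (a_B, a_C, a_D) = 0

Solving yields:
  a_B = 860/1129
  a_C = 1797/2258
  a_D = 683/1129

Starting state is C, so the absorption probability is a_C = 1797/2258.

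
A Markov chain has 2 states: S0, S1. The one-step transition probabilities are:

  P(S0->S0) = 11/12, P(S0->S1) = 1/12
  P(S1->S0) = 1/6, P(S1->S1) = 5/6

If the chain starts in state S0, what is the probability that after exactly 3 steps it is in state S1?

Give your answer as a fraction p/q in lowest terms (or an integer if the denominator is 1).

Computing P^3 by repeated multiplication:
P^1 =
  S0: [11/12, 1/12]
  S1: [1/6, 5/6]
P^2 =
  S0: [41/48, 7/48]
  S1: [7/24, 17/24]
P^3 =
  S0: [155/192, 37/192]
  S1: [37/96, 59/96]

(P^3)[S0 -> S1] = 37/192

Answer: 37/192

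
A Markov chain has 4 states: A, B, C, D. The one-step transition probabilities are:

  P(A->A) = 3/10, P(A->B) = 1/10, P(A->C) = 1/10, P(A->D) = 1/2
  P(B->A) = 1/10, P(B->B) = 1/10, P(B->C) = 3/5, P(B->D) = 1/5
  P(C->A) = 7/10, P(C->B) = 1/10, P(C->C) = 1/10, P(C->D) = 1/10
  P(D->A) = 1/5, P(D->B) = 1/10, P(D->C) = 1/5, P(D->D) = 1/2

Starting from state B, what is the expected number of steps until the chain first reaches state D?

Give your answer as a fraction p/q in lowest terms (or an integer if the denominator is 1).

Let h_i = expected steps to first reach D from state i.
Boundary: h_D = 0.
First-step equations for the other states:
  h_A = 1 + 3/10*h_A + 1/10*h_B + 1/10*h_C + 1/2*h_D
  h_B = 1 + 1/10*h_A + 1/10*h_B + 3/5*h_C + 1/5*h_D
  h_C = 1 + 7/10*h_A + 1/10*h_B + 1/10*h_C + 1/10*h_D

Substituting h_D = 0 and rearranging gives the linear system (I - Q) h = 1:
  [7/10, -1/10, -1/10] . (h_A, h_B, h_C) = 1
  [-1/10, 9/10, -3/5] . (h_A, h_B, h_C) = 1
  [-7/10, -1/10, 9/10] . (h_A, h_B, h_C) = 1

Solving yields:
  h_A = 100/41
  h_B = 150/41
  h_C = 140/41

Starting state is B, so the expected hitting time is h_B = 150/41.

Answer: 150/41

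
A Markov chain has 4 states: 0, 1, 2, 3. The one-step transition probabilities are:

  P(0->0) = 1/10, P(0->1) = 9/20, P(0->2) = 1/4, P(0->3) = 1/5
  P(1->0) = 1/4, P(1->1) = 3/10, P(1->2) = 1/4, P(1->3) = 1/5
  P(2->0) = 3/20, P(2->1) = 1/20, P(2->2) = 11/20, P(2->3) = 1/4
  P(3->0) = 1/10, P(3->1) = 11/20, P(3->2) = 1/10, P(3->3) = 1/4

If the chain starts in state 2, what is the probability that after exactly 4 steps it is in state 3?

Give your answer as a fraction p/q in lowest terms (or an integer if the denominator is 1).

Computing P^4 by repeated multiplication:
P^1 =
  0: [1/10, 9/20, 1/4, 1/5]
  1: [1/4, 3/10, 1/4, 1/5]
  2: [3/20, 1/20, 11/20, 1/4]
  3: [1/10, 11/20, 1/10, 1/4]
P^2 =
  0: [9/50, 121/400, 59/200, 89/400]
  1: [63/400, 13/40, 59/200, 89/400]
  2: [27/200, 99/400, 151/400, 6/25]
  3: [3/16, 141/400, 97/400, 87/400]
P^3 =
  0: [1281/8000, 2471/8000, 2441/8000, 1807/8000]
  1: [327/2000, 611/2000, 2441/8000, 1807/8000]
  2: [39/250, 2287/8000, 1309/4000, 1847/8000]
  3: [33/200, 103/320, 2321/8000, 223/1000]
P^4 =
  0: [12927/80000, 48673/160000, 1969/6400, 4531/20000]
  1: [25773/160000, 24377/80000, 1969/6400, 4531/20000]
  2: [25479/160000, 47889/160000, 50167/160000, 7293/32000]
  3: [13023/80000, 1971/6400, 24287/80000, 7221/32000]

(P^4)[2 -> 3] = 7293/32000

Answer: 7293/32000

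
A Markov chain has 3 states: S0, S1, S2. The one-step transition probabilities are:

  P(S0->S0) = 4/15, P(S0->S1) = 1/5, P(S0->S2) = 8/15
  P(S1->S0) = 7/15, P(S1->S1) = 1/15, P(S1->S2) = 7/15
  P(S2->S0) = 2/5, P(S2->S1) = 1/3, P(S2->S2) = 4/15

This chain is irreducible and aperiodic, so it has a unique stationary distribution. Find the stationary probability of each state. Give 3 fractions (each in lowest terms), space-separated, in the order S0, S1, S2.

Answer: 119/325 73/325 133/325

Derivation:
The stationary distribution satisfies pi = pi * P, i.e.:
  pi_S0 = 4/15*pi_S0 + 7/15*pi_S1 + 2/5*pi_S2
  pi_S1 = 1/5*pi_S0 + 1/15*pi_S1 + 1/3*pi_S2
  pi_S2 = 8/15*pi_S0 + 7/15*pi_S1 + 4/15*pi_S2
with normalization: pi_S0 + pi_S1 + pi_S2 = 1.

Using the first 2 balance equations plus normalization, the linear system A*pi = b is:
  [-11/15, 7/15, 2/5] . pi = 0
  [1/5, -14/15, 1/3] . pi = 0
  [1, 1, 1] . pi = 1

Solving yields:
  pi_S0 = 119/325
  pi_S1 = 73/325
  pi_S2 = 133/325

Verification (pi * P):
  119/325*4/15 + 73/325*7/15 + 133/325*2/5 = 119/325 = pi_S0  (ok)
  119/325*1/5 + 73/325*1/15 + 133/325*1/3 = 73/325 = pi_S1  (ok)
  119/325*8/15 + 73/325*7/15 + 133/325*4/15 = 133/325 = pi_S2  (ok)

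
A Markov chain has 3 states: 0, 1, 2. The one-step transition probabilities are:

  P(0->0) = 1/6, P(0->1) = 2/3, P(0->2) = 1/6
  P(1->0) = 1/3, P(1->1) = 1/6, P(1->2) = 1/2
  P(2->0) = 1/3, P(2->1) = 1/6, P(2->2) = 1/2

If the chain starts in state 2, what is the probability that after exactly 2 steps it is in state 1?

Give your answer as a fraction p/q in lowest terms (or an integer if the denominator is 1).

Answer: 1/3

Derivation:
Computing P^2 by repeated multiplication:
P^1 =
  0: [1/6, 2/3, 1/6]
  1: [1/3, 1/6, 1/2]
  2: [1/3, 1/6, 1/2]
P^2 =
  0: [11/36, 1/4, 4/9]
  1: [5/18, 1/3, 7/18]
  2: [5/18, 1/3, 7/18]

(P^2)[2 -> 1] = 1/3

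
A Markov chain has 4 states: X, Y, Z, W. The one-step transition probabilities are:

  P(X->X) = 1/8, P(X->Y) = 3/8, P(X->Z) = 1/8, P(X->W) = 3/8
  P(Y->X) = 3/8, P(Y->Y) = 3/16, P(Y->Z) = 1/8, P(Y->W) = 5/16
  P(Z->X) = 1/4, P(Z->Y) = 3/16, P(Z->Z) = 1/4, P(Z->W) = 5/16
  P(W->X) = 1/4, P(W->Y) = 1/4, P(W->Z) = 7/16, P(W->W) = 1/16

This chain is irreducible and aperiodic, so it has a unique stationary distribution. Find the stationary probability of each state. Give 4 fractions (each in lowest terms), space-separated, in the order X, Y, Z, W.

The stationary distribution satisfies pi = pi * P, i.e.:
  pi_X = 1/8*pi_X + 3/8*pi_Y + 1/4*pi_Z + 1/4*pi_W
  pi_Y = 3/8*pi_X + 3/16*pi_Y + 3/16*pi_Z + 1/4*pi_W
  pi_Z = 1/8*pi_X + 1/8*pi_Y + 1/4*pi_Z + 7/16*pi_W
  pi_W = 3/8*pi_X + 5/16*pi_Y + 5/16*pi_Z + 1/16*pi_W
with normalization: pi_X + pi_Y + pi_Z + pi_W = 1.

Using the first 3 balance equations plus normalization, the linear system A*pi = b is:
  [-7/8, 3/8, 1/4, 1/4] . pi = 0
  [3/8, -13/16, 3/16, 1/4] . pi = 0
  [1/8, 1/8, -3/4, 7/16] . pi = 0
  [1, 1, 1, 1] . pi = 1

Solving yields:
  pi_X = 705/2819
  pi_Y = 707/2819
  pi_Z = 667/2819
  pi_W = 740/2819

Verification (pi * P):
  705/2819*1/8 + 707/2819*3/8 + 667/2819*1/4 + 740/2819*1/4 = 705/2819 = pi_X  (ok)
  705/2819*3/8 + 707/2819*3/16 + 667/2819*3/16 + 740/2819*1/4 = 707/2819 = pi_Y  (ok)
  705/2819*1/8 + 707/2819*1/8 + 667/2819*1/4 + 740/2819*7/16 = 667/2819 = pi_Z  (ok)
  705/2819*3/8 + 707/2819*5/16 + 667/2819*5/16 + 740/2819*1/16 = 740/2819 = pi_W  (ok)

Answer: 705/2819 707/2819 667/2819 740/2819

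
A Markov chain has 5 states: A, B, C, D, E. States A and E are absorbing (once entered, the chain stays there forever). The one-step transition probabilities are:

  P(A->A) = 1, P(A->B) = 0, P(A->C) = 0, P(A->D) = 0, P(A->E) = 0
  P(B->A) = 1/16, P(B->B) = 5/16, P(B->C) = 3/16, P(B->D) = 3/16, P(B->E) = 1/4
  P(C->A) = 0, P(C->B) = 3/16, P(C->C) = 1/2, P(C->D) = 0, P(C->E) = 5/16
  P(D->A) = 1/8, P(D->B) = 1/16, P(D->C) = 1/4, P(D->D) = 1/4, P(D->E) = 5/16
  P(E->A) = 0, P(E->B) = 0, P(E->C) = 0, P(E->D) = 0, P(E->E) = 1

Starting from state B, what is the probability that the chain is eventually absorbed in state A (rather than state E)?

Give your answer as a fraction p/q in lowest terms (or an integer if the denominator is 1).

Let a_i = P(absorbed in A | start in state i).
Boundary conditions: a_A = 1, a_E = 0.
For each transient state i, a_i = sum_j P(i->j) * a_j:
  a_B = 1/16*a_A + 5/16*a_B + 3/16*a_C + 3/16*a_D + 1/4*a_E
  a_C = 0*a_A + 3/16*a_B + 1/2*a_C + 0*a_D + 5/16*a_E
  a_D = 1/8*a_A + 1/16*a_B + 1/4*a_C + 1/4*a_D + 5/16*a_E

Substituting a_A = 1 and a_E = 0, rearrange to (I - Q) a = r where r[i] = P(i -> A):
  [11/16, -3/16, -3/16] . (a_B, a_C, a_D) = 1/16
  [-3/16, 1/2, 0] . (a_B, a_C, a_D) = 0
  [-1/16, -1/4, 3/4] . (a_B, a_C, a_D) = 1/8

Solving yields:
  a_B = 6/37
  a_C = 9/148
  a_D = 89/444

Starting state is B, so the absorption probability is a_B = 6/37.

Answer: 6/37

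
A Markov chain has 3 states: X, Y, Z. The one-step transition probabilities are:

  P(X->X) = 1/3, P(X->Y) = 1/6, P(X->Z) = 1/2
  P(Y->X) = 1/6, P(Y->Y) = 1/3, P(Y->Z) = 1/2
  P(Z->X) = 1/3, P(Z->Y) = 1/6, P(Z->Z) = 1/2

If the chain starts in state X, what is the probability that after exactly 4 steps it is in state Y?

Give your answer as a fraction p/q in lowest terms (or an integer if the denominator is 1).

Computing P^4 by repeated multiplication:
P^1 =
  X: [1/3, 1/6, 1/2]
  Y: [1/6, 1/3, 1/2]
  Z: [1/3, 1/6, 1/2]
P^2 =
  X: [11/36, 7/36, 1/2]
  Y: [5/18, 2/9, 1/2]
  Z: [11/36, 7/36, 1/2]
P^3 =
  X: [65/216, 43/216, 1/2]
  Y: [8/27, 11/54, 1/2]
  Z: [65/216, 43/216, 1/2]
P^4 =
  X: [389/1296, 259/1296, 1/2]
  Y: [97/324, 65/324, 1/2]
  Z: [389/1296, 259/1296, 1/2]

(P^4)[X -> Y] = 259/1296

Answer: 259/1296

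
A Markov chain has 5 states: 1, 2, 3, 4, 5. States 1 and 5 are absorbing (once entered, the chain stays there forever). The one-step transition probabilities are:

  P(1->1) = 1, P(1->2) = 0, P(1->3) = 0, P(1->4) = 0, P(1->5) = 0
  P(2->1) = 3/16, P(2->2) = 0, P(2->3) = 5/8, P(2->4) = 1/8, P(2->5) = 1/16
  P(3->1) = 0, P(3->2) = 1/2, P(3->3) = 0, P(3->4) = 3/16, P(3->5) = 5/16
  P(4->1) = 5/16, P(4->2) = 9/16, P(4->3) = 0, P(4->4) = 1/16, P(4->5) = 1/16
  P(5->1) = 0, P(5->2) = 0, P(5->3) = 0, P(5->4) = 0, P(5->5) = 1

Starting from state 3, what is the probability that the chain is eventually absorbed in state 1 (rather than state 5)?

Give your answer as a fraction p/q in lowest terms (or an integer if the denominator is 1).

Answer: 761/2082

Derivation:
Let a_i = P(absorbed in 1 | start in state i).
Boundary conditions: a_1 = 1, a_5 = 0.
For each transient state i, a_i = sum_j P(i->j) * a_j:
  a_2 = 3/16*a_1 + 0*a_2 + 5/8*a_3 + 1/8*a_4 + 1/16*a_5
  a_3 = 0*a_1 + 1/2*a_2 + 0*a_3 + 3/16*a_4 + 5/16*a_5
  a_4 = 5/16*a_1 + 9/16*a_2 + 0*a_3 + 1/16*a_4 + 1/16*a_5

Substituting a_1 = 1 and a_5 = 0, rearrange to (I - Q) a = r where r[i] = P(i -> 1):
  [1, -5/8, -1/8] . (a_2, a_3, a_4) = 3/16
  [-1/2, 1, -3/16] . (a_2, a_3, a_4) = 0
  [-9/16, 0, 15/16] . (a_2, a_3, a_4) = 5/16

Solving yields:
  a_2 = 515/1041
  a_3 = 761/2082
  a_4 = 656/1041

Starting state is 3, so the absorption probability is a_3 = 761/2082.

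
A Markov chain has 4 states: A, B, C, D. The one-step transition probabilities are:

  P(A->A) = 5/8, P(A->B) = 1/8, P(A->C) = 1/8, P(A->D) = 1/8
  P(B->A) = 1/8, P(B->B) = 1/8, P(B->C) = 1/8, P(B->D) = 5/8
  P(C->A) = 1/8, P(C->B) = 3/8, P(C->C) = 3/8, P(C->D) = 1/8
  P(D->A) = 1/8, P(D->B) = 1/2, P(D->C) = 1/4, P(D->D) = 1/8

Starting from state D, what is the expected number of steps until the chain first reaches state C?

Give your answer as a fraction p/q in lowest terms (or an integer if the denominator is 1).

Let h_i = expected steps to first reach C from state i.
Boundary: h_C = 0.
First-step equations for the other states:
  h_A = 1 + 5/8*h_A + 1/8*h_B + 1/8*h_C + 1/8*h_D
  h_B = 1 + 1/8*h_A + 1/8*h_B + 1/8*h_C + 5/8*h_D
  h_D = 1 + 1/8*h_A + 1/2*h_B + 1/4*h_C + 1/8*h_D

Substituting h_C = 0 and rearranging gives the linear system (I - Q) h = 1:
  [3/8, -1/8, -1/8] . (h_A, h_B, h_D) = 1
  [-1/8, 7/8, -5/8] . (h_A, h_B, h_D) = 1
  [-1/8, -1/2, 7/8] . (h_A, h_B, h_D) = 1

Solving yields:
  h_A = 13/2
  h_B = 6
  h_D = 11/2

Starting state is D, so the expected hitting time is h_D = 11/2.

Answer: 11/2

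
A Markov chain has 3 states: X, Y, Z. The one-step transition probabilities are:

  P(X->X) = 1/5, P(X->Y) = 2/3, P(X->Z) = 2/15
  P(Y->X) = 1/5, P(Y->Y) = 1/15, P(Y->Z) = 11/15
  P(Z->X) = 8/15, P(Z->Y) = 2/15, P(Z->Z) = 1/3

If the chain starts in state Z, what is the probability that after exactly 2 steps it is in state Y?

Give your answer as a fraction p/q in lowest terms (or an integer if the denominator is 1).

Computing P^2 by repeated multiplication:
P^1 =
  X: [1/5, 2/3, 2/15]
  Y: [1/5, 1/15, 11/15]
  Z: [8/15, 2/15, 1/3]
P^2 =
  X: [11/45, 44/225, 14/25]
  Y: [4/9, 53/225, 8/25]
  Z: [14/45, 92/225, 7/25]

(P^2)[Z -> Y] = 92/225

Answer: 92/225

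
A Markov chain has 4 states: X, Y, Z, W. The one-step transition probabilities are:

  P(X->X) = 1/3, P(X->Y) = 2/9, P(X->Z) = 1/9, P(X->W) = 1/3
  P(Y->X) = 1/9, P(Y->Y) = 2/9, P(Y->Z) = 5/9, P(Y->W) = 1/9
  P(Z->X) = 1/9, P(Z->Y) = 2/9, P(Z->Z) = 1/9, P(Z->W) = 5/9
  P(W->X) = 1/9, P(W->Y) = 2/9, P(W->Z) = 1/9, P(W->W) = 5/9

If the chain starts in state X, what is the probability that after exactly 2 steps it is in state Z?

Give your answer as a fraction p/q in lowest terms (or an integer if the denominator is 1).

Answer: 17/81

Derivation:
Computing P^2 by repeated multiplication:
P^1 =
  X: [1/3, 2/9, 1/9, 1/3]
  Y: [1/9, 2/9, 5/9, 1/9]
  Z: [1/9, 2/9, 1/9, 5/9]
  W: [1/9, 2/9, 1/9, 5/9]
P^2 =
  X: [5/27, 2/9, 17/81, 31/81]
  Y: [11/81, 2/9, 17/81, 35/81]
  Z: [11/81, 2/9, 17/81, 35/81]
  W: [11/81, 2/9, 17/81, 35/81]

(P^2)[X -> Z] = 17/81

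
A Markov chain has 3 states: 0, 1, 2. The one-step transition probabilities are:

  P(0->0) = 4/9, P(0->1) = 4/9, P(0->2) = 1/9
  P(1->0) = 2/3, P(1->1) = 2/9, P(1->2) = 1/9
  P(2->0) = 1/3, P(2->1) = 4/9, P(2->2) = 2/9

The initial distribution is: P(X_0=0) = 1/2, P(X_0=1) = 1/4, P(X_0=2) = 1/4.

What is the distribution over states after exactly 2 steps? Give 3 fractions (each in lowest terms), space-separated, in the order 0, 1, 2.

Propagating the distribution step by step (d_{t+1} = d_t * P):
d_0 = (0=1/2, 1=1/4, 2=1/4)
  d_1[0] = 1/2*4/9 + 1/4*2/3 + 1/4*1/3 = 17/36
  d_1[1] = 1/2*4/9 + 1/4*2/9 + 1/4*4/9 = 7/18
  d_1[2] = 1/2*1/9 + 1/4*1/9 + 1/4*2/9 = 5/36
d_1 = (0=17/36, 1=7/18, 2=5/36)
  d_2[0] = 17/36*4/9 + 7/18*2/3 + 5/36*1/3 = 167/324
  d_2[1] = 17/36*4/9 + 7/18*2/9 + 5/36*4/9 = 29/81
  d_2[2] = 17/36*1/9 + 7/18*1/9 + 5/36*2/9 = 41/324
d_2 = (0=167/324, 1=29/81, 2=41/324)

Answer: 167/324 29/81 41/324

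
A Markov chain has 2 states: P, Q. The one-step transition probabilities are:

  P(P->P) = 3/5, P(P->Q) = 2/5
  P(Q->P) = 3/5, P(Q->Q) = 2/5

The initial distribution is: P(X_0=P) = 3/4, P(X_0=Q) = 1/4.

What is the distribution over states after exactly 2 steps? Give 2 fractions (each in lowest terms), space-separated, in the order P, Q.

Propagating the distribution step by step (d_{t+1} = d_t * P):
d_0 = (P=3/4, Q=1/4)
  d_1[P] = 3/4*3/5 + 1/4*3/5 = 3/5
  d_1[Q] = 3/4*2/5 + 1/4*2/5 = 2/5
d_1 = (P=3/5, Q=2/5)
  d_2[P] = 3/5*3/5 + 2/5*3/5 = 3/5
  d_2[Q] = 3/5*2/5 + 2/5*2/5 = 2/5
d_2 = (P=3/5, Q=2/5)

Answer: 3/5 2/5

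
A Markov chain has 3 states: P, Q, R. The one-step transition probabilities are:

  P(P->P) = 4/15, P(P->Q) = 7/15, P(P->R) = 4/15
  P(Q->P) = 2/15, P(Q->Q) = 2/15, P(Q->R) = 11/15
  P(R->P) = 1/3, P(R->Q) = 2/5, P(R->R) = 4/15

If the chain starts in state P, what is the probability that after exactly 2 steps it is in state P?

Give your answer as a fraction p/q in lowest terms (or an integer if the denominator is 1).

Computing P^2 by repeated multiplication:
P^1 =
  P: [4/15, 7/15, 4/15]
  Q: [2/15, 2/15, 11/15]
  R: [1/3, 2/5, 4/15]
P^2 =
  P: [2/9, 22/75, 109/225]
  Q: [67/225, 28/75, 74/225]
  R: [52/225, 71/225, 34/75]

(P^2)[P -> P] = 2/9

Answer: 2/9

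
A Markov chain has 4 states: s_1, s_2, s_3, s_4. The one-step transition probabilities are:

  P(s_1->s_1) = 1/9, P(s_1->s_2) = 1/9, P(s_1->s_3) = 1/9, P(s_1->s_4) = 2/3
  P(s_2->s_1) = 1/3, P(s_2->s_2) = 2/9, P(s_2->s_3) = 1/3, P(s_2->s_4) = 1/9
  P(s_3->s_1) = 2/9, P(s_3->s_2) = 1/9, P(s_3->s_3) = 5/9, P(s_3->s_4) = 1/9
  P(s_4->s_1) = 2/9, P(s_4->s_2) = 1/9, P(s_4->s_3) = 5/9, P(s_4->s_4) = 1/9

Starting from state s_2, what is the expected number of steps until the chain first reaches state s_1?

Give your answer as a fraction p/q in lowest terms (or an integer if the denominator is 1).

Let h_i = expected steps to first reach s_1 from state i.
Boundary: h_s_1 = 0.
First-step equations for the other states:
  h_s_2 = 1 + 1/3*h_s_1 + 2/9*h_s_2 + 1/3*h_s_3 + 1/9*h_s_4
  h_s_3 = 1 + 2/9*h_s_1 + 1/9*h_s_2 + 5/9*h_s_3 + 1/9*h_s_4
  h_s_4 = 1 + 2/9*h_s_1 + 1/9*h_s_2 + 5/9*h_s_3 + 1/9*h_s_4

Substituting h_s_1 = 0 and rearranging gives the linear system (I - Q) h = 1:
  [7/9, -1/3, -1/9] . (h_s_2, h_s_3, h_s_4) = 1
  [-1/9, 4/9, -1/9] . (h_s_2, h_s_3, h_s_4) = 1
  [-1/9, -5/9, 8/9] . (h_s_2, h_s_3, h_s_4) = 1

Solving yields:
  h_s_2 = 63/17
  h_s_3 = 72/17
  h_s_4 = 72/17

Starting state is s_2, so the expected hitting time is h_s_2 = 63/17.

Answer: 63/17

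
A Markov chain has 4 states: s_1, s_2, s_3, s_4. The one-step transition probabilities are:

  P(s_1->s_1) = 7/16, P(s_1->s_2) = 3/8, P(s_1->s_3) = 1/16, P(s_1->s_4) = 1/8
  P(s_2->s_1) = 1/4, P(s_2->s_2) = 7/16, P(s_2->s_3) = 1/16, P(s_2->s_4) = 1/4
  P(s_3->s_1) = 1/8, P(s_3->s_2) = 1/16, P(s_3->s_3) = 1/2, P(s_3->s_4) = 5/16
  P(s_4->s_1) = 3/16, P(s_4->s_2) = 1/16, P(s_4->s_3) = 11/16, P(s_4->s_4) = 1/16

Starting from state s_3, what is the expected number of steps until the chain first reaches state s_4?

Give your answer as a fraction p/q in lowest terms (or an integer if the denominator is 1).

Answer: 1600/413

Derivation:
Let h_i = expected steps to first reach s_4 from state i.
Boundary: h_s_4 = 0.
First-step equations for the other states:
  h_s_1 = 1 + 7/16*h_s_1 + 3/8*h_s_2 + 1/16*h_s_3 + 1/8*h_s_4
  h_s_2 = 1 + 1/4*h_s_1 + 7/16*h_s_2 + 1/16*h_s_3 + 1/4*h_s_4
  h_s_3 = 1 + 1/8*h_s_1 + 1/16*h_s_2 + 1/2*h_s_3 + 5/16*h_s_4

Substituting h_s_4 = 0 and rearranging gives the linear system (I - Q) h = 1:
  [9/16, -3/8, -1/16] . (h_s_1, h_s_2, h_s_3) = 1
  [-1/4, 9/16, -1/16] . (h_s_1, h_s_2, h_s_3) = 1
  [-1/8, -1/16, 1/2] . (h_s_1, h_s_2, h_s_3) = 1

Solving yields:
  h_s_1 = 2160/413
  h_s_2 = 1872/413
  h_s_3 = 1600/413

Starting state is s_3, so the expected hitting time is h_s_3 = 1600/413.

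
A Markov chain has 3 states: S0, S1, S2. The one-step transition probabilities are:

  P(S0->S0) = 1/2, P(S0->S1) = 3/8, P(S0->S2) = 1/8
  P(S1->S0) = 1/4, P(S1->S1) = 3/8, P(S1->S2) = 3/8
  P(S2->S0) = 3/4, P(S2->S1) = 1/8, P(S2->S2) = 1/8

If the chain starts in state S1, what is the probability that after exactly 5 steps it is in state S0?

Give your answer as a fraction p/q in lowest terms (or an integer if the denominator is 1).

Answer: 481/1024

Derivation:
Computing P^5 by repeated multiplication:
P^1 =
  S0: [1/2, 3/8, 1/8]
  S1: [1/4, 3/8, 3/8]
  S2: [3/4, 1/8, 1/8]
P^2 =
  S0: [7/16, 11/32, 7/32]
  S1: [1/2, 9/32, 7/32]
  S2: [1/2, 11/32, 5/32]
P^3 =
  S0: [15/32, 41/128, 27/128]
  S1: [31/64, 41/128, 25/128]
  S2: [29/64, 43/128, 27/128]
P^4 =
  S0: [121/256, 165/512, 105/512]
  S1: [15/32, 167/512, 105/512]
  S2: [15/32, 165/512, 107/512]
P^5 =
  S0: [241/512, 663/2048, 421/2048]
  S1: [481/1024, 663/2048, 423/2048]
  S2: [483/1024, 661/2048, 421/2048]

(P^5)[S1 -> S0] = 481/1024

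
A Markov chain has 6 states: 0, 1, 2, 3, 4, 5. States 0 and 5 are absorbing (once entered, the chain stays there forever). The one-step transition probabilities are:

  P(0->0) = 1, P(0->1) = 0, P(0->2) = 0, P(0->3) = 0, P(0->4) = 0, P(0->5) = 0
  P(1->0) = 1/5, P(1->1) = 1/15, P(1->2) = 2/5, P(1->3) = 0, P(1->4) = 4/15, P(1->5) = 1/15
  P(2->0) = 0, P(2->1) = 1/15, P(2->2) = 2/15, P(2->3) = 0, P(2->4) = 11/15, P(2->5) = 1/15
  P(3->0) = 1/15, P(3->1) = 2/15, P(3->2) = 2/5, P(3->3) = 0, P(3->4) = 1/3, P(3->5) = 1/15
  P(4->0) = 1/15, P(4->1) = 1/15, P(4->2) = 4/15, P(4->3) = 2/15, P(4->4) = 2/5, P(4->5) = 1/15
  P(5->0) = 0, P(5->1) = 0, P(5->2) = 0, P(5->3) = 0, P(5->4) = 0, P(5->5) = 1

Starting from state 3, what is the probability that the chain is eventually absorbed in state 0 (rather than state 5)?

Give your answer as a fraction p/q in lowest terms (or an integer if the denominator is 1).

Let a_i = P(absorbed in 0 | start in state i).
Boundary conditions: a_0 = 1, a_5 = 0.
For each transient state i, a_i = sum_j P(i->j) * a_j:
  a_1 = 1/5*a_0 + 1/15*a_1 + 2/5*a_2 + 0*a_3 + 4/15*a_4 + 1/15*a_5
  a_2 = 0*a_0 + 1/15*a_1 + 2/15*a_2 + 0*a_3 + 11/15*a_4 + 1/15*a_5
  a_3 = 1/15*a_0 + 2/15*a_1 + 2/5*a_2 + 0*a_3 + 1/3*a_4 + 1/15*a_5
  a_4 = 1/15*a_0 + 1/15*a_1 + 4/15*a_2 + 2/15*a_3 + 2/5*a_4 + 1/15*a_5

Substituting a_0 = 1 and a_5 = 0, rearrange to (I - Q) a = r where r[i] = P(i -> 0):
  [14/15, -2/5, 0, -4/15] . (a_1, a_2, a_3, a_4) = 1/5
  [-1/15, 13/15, 0, -11/15] . (a_1, a_2, a_3, a_4) = 0
  [-2/15, -2/5, 1, -1/3] . (a_1, a_2, a_3, a_4) = 1/15
  [-1/15, -4/15, -2/15, 3/5] . (a_1, a_2, a_3, a_4) = 1/15

Solving yields:
  a_1 = 4505/8382
  a_2 = 1844/4191
  a_3 = 1317/2794
  a_4 = 359/762

Starting state is 3, so the absorption probability is a_3 = 1317/2794.

Answer: 1317/2794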